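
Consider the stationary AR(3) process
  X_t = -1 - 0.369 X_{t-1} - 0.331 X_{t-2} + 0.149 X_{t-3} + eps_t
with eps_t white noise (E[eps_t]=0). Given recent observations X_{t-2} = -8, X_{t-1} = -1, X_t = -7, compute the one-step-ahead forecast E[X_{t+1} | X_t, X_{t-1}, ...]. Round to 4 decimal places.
E[X_{t+1} \mid \mathcal F_t] = 0.7220

For an AR(p) model X_t = c + sum_i phi_i X_{t-i} + eps_t, the
one-step-ahead conditional mean is
  E[X_{t+1} | X_t, ...] = c + sum_i phi_i X_{t+1-i}.
Substitute known values:
  E[X_{t+1} | ...] = -1 + (-0.369) * (-7) + (-0.331) * (-1) + (0.149) * (-8)
                   = 0.7220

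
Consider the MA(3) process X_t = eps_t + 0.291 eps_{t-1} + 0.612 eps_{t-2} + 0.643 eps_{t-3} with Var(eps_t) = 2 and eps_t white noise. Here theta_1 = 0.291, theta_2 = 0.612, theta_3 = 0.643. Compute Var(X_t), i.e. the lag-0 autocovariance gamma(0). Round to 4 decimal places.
\gamma(0) = 3.7453

For an MA(q) process X_t = eps_t + sum_i theta_i eps_{t-i} with
Var(eps_t) = sigma^2, the variance is
  gamma(0) = sigma^2 * (1 + sum_i theta_i^2).
  sum_i theta_i^2 = (0.291)^2 + (0.612)^2 + (0.643)^2 = 0.084681 + 0.374544 + 0.413449 = 0.872674.
  gamma(0) = 2 * (1 + 0.872674) = 2 * 1.872674 = 3.745348, which rounds to 3.7453.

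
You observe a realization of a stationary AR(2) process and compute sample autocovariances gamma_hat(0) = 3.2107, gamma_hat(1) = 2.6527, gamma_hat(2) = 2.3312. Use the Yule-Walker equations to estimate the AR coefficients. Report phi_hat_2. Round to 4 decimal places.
\hat\phi_{2} = 0.1369

The Yule-Walker equations for an AR(p) process read, in matrix form,
  Gamma_p phi = r_p,   with   (Gamma_p)_{ij} = gamma(|i - j|),
                       (r_p)_i = gamma(i),   i,j = 1..p.
Substitute the sample gammas (Toeplitz matrix and right-hand side of size 2):
  Gamma_p = [[3.2107, 2.6527], [2.6527, 3.2107]]
  r_p     = [2.6527, 2.3312]
Written out:
  3.2107 phi_1 + 2.6527 phi_2 = 2.6527
  2.6527 phi_1 + 3.2107 phi_2 = 2.3312
Solve by Cramer's rule:
  det = gamma(0)^2 - gamma(1)^2 = (3.2107)^2 - (2.6527)^2 = 10.30859449 - 7.03681729 = 3.2717772
  phi_hat_1 = [gamma(1) gamma(0) - gamma(1) gamma(2)] / det = [(2.6527)(3.2107) - (2.6527)(2.3312)] / 3.2717772 = 2.33304965 / 3.2717772 = 0.7131
  phi_hat_2 = [gamma(0) gamma(2) - gamma(1)^2] / det = [(3.2107)(2.3312) - (2.6527)^2] / 3.2717772 = 0.44796655 / 3.2717772 = 0.1369
So phi_hat = [0.7131, 0.1369].
Therefore phi_hat_2 = 0.1369.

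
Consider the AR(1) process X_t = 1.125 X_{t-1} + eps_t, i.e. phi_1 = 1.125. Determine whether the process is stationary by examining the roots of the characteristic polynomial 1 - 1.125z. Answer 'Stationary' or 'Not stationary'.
\text{Not stationary}

The AR(p) characteristic polynomial is P(z) = 1 - 1.125z.
Stationarity requires all roots to lie outside the unit circle, i.e. |z| > 1 for every root.
This is linear in z: 1 + (-1.125) z = 0  =>  z = -1/(-1.125) = 0.888889,  |z| = 0.888889.
Moduli of all roots: 0.8889.
All moduli strictly greater than 1? No.
Verdict: Not stationary.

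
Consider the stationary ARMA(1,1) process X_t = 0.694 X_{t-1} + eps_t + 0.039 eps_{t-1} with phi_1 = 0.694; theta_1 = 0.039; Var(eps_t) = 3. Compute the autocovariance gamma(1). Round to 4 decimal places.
\gamma(1) = 4.3570

Multiply the model equation by X_{t-k} and take expectations. With theta_0 = psi_0 = 1 and psi_j the MA(infinity) weights, this gives
  gamma(k) - sum_i phi_i gamma(k-i) = c_k,
  c_k = sigma^2 * sum_{j=k..q} theta_j psi_{j-k}   (c_k = 0 for k > q),
using gamma(-m) = gamma(m).
psi-weights needed (psi_j = theta_j + sum_i phi_i psi_{j-i}):
  psi_1 = theta_1 + phi_1 = 0.039 + (0.694) = 0.733
Right-hand sides:
  c_0 = sigma^2 (1 + theta_1 psi_1) = 3 * (1 + (0.039)(0.733)) = 3 * 1.028587 = 3.085761
  c_1 = sigma^2 theta_1 = 3 * (0.039) = 0.117
  c_2 = 0
Equations for k = 0 and k = 1 (AR order 1):
  gamma(0) = phi_1 gamma(1) + c_0
  gamma(1) = phi_1 gamma(0) + c_1
Substituting the second into the first: gamma(0) (1 - phi_1^2) = c_0 + phi_1 c_1, so
  gamma(0) = (c_0 + phi_1 c_1) / (1 - phi_1^2) = (3.085761 + (0.694)(0.117)) / (1 - (0.694)^2) = 3.166959 / 0.518364 = 6.109527.
  gamma(1) = phi_1 gamma(0) + c_1 = (0.694)(6.109527) + (0.117) = 4.357012.
Therefore gamma(1) = 4.3570 (to 4 decimal places).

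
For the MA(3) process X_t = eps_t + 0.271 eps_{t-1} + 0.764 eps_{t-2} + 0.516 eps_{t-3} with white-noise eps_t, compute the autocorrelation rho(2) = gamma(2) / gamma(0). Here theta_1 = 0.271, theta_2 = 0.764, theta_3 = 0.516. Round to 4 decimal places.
\rho(2) = 0.4699

For an MA(q) process with theta_0 = 1, the autocovariance is
  gamma(k) = sigma^2 * sum_{i=0..q-k} theta_i * theta_{i+k},
and rho(k) = gamma(k) / gamma(0). Sigma^2 cancels.
  numerator   = (1)*(0.764) + (0.271)*(0.516) = 0.903836.
  denominator = (1)^2 + (0.271)^2 + (0.764)^2 + (0.516)^2 = 1.923393.
  rho(2) = 0.903836 / 1.923393 = 0.4699.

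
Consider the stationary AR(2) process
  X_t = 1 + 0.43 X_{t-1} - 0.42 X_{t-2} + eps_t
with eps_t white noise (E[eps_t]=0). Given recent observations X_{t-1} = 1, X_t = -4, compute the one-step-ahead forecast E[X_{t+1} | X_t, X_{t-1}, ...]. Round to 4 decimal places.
E[X_{t+1} \mid \mathcal F_t] = -1.1400

For an AR(p) model X_t = c + sum_i phi_i X_{t-i} + eps_t, the
one-step-ahead conditional mean is
  E[X_{t+1} | X_t, ...] = c + sum_i phi_i X_{t+1-i}.
Substitute known values:
  E[X_{t+1} | ...] = 1 + (0.43) * (-4) + (-0.42) * (1)
                   = -1.1400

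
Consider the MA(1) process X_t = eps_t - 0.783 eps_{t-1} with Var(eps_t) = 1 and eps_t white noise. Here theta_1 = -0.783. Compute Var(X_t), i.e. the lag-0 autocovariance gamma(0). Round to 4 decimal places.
\gamma(0) = 1.6131

For an MA(q) process X_t = eps_t + sum_i theta_i eps_{t-i} with
Var(eps_t) = sigma^2, the variance is
  gamma(0) = sigma^2 * (1 + sum_i theta_i^2).
  sum_i theta_i^2 = (-0.783)^2 = 0.613089.
  gamma(0) = 1 * (1 + 0.613089) = 1 * 1.613089 = 1.613089, which rounds to 1.6131.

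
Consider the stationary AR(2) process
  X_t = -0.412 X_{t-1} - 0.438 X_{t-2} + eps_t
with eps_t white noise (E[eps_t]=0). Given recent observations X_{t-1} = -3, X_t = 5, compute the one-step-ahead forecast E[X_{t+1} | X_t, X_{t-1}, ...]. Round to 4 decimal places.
E[X_{t+1} \mid \mathcal F_t] = -0.7460

For an AR(p) model X_t = c + sum_i phi_i X_{t-i} + eps_t, the
one-step-ahead conditional mean is
  E[X_{t+1} | X_t, ...] = c + sum_i phi_i X_{t+1-i}.
Substitute known values:
  E[X_{t+1} | ...] = (-0.412) * (5) + (-0.438) * (-3)
                   = -0.7460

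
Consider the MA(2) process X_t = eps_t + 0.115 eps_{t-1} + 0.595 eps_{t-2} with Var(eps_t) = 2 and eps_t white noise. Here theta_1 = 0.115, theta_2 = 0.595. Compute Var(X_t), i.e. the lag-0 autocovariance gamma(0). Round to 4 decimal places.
\gamma(0) = 2.7345

For an MA(q) process X_t = eps_t + sum_i theta_i eps_{t-i} with
Var(eps_t) = sigma^2, the variance is
  gamma(0) = sigma^2 * (1 + sum_i theta_i^2).
  sum_i theta_i^2 = (0.115)^2 + (0.595)^2 = 0.013225 + 0.354025 = 0.36725.
  gamma(0) = 2 * (1 + 0.36725) = 2 * 1.36725 = 2.7345.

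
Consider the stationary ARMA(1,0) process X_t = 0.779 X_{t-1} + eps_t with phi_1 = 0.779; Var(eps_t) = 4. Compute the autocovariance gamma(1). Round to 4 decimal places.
\gamma(1) = 7.9255

Multiply the model equation by X_{t-k} and take expectations. With theta_0 = psi_0 = 1 and psi_j the MA(infinity) weights, this gives
  gamma(k) - sum_i phi_i gamma(k-i) = c_k,
  c_k = sigma^2 * sum_{j=k..q} theta_j psi_{j-k}   (c_k = 0 for k > q),
using gamma(-m) = gamma(m).
Pure AR (q = 0): c_0 = sigma^2 = 4, c_k = 0 for k >= 1.
Equations for k = 0 and k = 1 (AR order 1):
  gamma(0) = phi_1 gamma(1) + c_0
  gamma(1) = phi_1 gamma(0) + c_1
Substituting the second into the first: gamma(0) (1 - phi_1^2) = c_0 + phi_1 c_1, so
  gamma(0) = c_0 / (1 - phi_1^2) = 4 / (1 - (0.779)^2) = 4 / 0.393159 = 10.174001.
  gamma(1) = phi_1 gamma(0) = (0.779)(10.174001) = 7.925547.
Therefore gamma(1) = 7.9255 (to 4 decimal places).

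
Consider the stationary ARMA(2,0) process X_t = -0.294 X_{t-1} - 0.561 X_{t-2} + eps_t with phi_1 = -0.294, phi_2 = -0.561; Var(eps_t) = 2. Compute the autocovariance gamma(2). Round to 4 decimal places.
\gamma(2) = -1.5300

Multiply the model equation by X_{t-k} and take expectations. With theta_0 = psi_0 = 1 and psi_j the MA(infinity) weights, this gives
  gamma(k) - sum_i phi_i gamma(k-i) = c_k,
  c_k = sigma^2 * sum_{j=k..q} theta_j psi_{j-k}   (c_k = 0 for k > q),
using gamma(-m) = gamma(m).
Pure AR (q = 0): c_0 = sigma^2 = 2, c_k = 0 for k >= 1.
Equations for k = 0, 1, 2 (AR order 2, c_2 = 0):
  (E0) gamma(0) = phi_1 gamma(1) + phi_2 gamma(2) + c_0
  (E1) gamma(1) = phi_1 gamma(0) + phi_2 gamma(1) + c_1
  (E2) gamma(2) = phi_1 gamma(1) + phi_2 gamma(0)
From (E1): gamma(1) = A gamma(0) + B with
  A = phi_1 / (1 - phi_2) = -0.294 / 1.561 = -0.188341,   B = c_1 / (1 - phi_2) = 0 / 1.561 = 0.
Insert (E2) into (E0): gamma(0) (1 - phi_2^2) = phi_1 (1 + phi_2) gamma(1) + c_0.
  phi_1 (1 + phi_2) = (-0.294)(0.439) = -0.129066,   1 - phi_2^2 = 0.685279.
Replace gamma(1) by A gamma(0) + B and collect gamma(0):
  gamma(0) [0.685279 - (-0.129066)(-0.188341)] = c_0 = 2
  gamma(0) * 0.660971 = 2
  gamma(0) = 2 / 0.660971 = 3.025853.
  gamma(1) = A gamma(0) = (-0.188341)(3.025853) = -0.569892.
  gamma(2) = phi_1 gamma(1) + phi_2 gamma(0) = (-0.294)(-0.569892) + (-0.561)(3.025853) = -1.529955.
Therefore gamma(2) = -1.5300 (to 4 decimal places).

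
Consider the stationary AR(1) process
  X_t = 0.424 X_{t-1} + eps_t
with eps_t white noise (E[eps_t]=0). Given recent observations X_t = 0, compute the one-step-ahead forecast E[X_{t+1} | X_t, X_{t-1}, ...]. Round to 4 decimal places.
E[X_{t+1} \mid \mathcal F_t] = 0.0000

For an AR(p) model X_t = c + sum_i phi_i X_{t-i} + eps_t, the
one-step-ahead conditional mean is
  E[X_{t+1} | X_t, ...] = c + sum_i phi_i X_{t+1-i}.
Substitute known values:
  E[X_{t+1} | ...] = (0.424) * (0)
                   = 0.0000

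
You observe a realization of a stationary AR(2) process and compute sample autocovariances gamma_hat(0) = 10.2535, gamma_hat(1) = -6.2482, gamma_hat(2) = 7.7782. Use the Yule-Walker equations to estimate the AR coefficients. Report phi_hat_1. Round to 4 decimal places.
\hat\phi_{1} = -0.2340

The Yule-Walker equations for an AR(p) process read, in matrix form,
  Gamma_p phi = r_p,   with   (Gamma_p)_{ij} = gamma(|i - j|),
                       (r_p)_i = gamma(i),   i,j = 1..p.
Substitute the sample gammas (Toeplitz matrix and right-hand side of size 2):
  Gamma_p = [[10.2535, -6.2482], [-6.2482, 10.2535]]
  r_p     = [-6.2482, 7.7782]
Written out:
  10.2535 phi_1 - 6.2482 phi_2 = -6.2482
  -6.2482 phi_1 + 10.2535 phi_2 = 7.7782
Solve by Cramer's rule:
  det = gamma(0)^2 - gamma(1)^2 = (10.2535)^2 - (-6.2482)^2 = 105.13426225 - 39.04000324 = 66.09425901
  phi_hat_1 = [gamma(1) gamma(0) - gamma(1) gamma(2)] / det = [(-6.2482)(10.2535) - (-6.2482)(7.7782)] / 66.09425901 = -15.46616946 / 66.09425901 = -0.234
  phi_hat_2 = [gamma(0) gamma(2) - gamma(1)^2] / det = [(10.2535)(7.7782) - (-6.2482)^2] / 66.09425901 = 40.71377046 / 66.09425901 = 0.616
So phi_hat = [-0.2340, 0.6160].
Therefore phi_hat_1 = -0.2340.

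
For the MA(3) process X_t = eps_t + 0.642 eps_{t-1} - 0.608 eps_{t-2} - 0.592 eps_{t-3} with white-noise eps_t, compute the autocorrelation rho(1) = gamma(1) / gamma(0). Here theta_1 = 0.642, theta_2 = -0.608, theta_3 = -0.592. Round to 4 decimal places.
\rho(1) = 0.2868

For an MA(q) process with theta_0 = 1, the autocovariance is
  gamma(k) = sigma^2 * sum_{i=0..q-k} theta_i * theta_{i+k},
and rho(k) = gamma(k) / gamma(0). Sigma^2 cancels.
  numerator   = (1)*(0.642) + (0.642)*(-0.608) + (-0.608)*(-0.592) = 0.6116.
  denominator = (1)^2 + (0.642)^2 + (-0.608)^2 + (-0.592)^2 = 2.132292.
  rho(1) = 0.6116 / 2.132292 = 0.2868.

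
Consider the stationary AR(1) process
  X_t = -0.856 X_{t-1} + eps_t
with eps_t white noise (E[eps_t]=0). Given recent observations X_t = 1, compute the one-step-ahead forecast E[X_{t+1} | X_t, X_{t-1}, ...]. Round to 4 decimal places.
E[X_{t+1} \mid \mathcal F_t] = -0.8560

For an AR(p) model X_t = c + sum_i phi_i X_{t-i} + eps_t, the
one-step-ahead conditional mean is
  E[X_{t+1} | X_t, ...] = c + sum_i phi_i X_{t+1-i}.
Substitute known values:
  E[X_{t+1} | ...] = (-0.856) * (1)
                   = -0.8560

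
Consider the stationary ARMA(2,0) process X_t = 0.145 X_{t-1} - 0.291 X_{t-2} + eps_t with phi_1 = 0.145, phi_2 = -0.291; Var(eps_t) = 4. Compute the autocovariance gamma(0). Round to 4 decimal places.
\gamma(0) = 4.4259

Multiply the model equation by X_{t-k} and take expectations. With theta_0 = psi_0 = 1 and psi_j the MA(infinity) weights, this gives
  gamma(k) - sum_i phi_i gamma(k-i) = c_k,
  c_k = sigma^2 * sum_{j=k..q} theta_j psi_{j-k}   (c_k = 0 for k > q),
using gamma(-m) = gamma(m).
Pure AR (q = 0): c_0 = sigma^2 = 4, c_k = 0 for k >= 1.
Equations for k = 0, 1, 2 (AR order 2, c_2 = 0):
  (E0) gamma(0) = phi_1 gamma(1) + phi_2 gamma(2) + c_0
  (E1) gamma(1) = phi_1 gamma(0) + phi_2 gamma(1) + c_1
  (E2) gamma(2) = phi_1 gamma(1) + phi_2 gamma(0)
From (E1): gamma(1) = A gamma(0) + B with
  A = phi_1 / (1 - phi_2) = 0.145 / 1.291 = 0.112316,   B = c_1 / (1 - phi_2) = 0 / 1.291 = 0.
Insert (E2) into (E0): gamma(0) (1 - phi_2^2) = phi_1 (1 + phi_2) gamma(1) + c_0.
  phi_1 (1 + phi_2) = (0.145)(0.709) = 0.102805,   1 - phi_2^2 = 0.915319.
Replace gamma(1) by A gamma(0) + B and collect gamma(0):
  gamma(0) [0.915319 - (0.102805)(0.112316)] = c_0 = 4
  gamma(0) * 0.903772 = 4
  gamma(0) = 4 / 0.903772 = 4.425893.
Therefore gamma(0) = 4.4259 (to 4 decimal places).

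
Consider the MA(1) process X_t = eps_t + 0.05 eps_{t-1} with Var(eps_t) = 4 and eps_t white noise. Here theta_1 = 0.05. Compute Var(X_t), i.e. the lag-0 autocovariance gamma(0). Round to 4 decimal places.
\gamma(0) = 4.0100

For an MA(q) process X_t = eps_t + sum_i theta_i eps_{t-i} with
Var(eps_t) = sigma^2, the variance is
  gamma(0) = sigma^2 * (1 + sum_i theta_i^2).
  sum_i theta_i^2 = (0.05)^2 = 0.0025.
  gamma(0) = 4 * (1 + 0.0025) = 4 * 1.0025 = 4.01, which rounds to 4.0100.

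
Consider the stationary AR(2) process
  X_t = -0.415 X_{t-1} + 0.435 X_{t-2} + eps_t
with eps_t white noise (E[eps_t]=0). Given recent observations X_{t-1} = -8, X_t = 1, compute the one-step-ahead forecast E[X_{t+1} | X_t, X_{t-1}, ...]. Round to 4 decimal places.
E[X_{t+1} \mid \mathcal F_t] = -3.8950

For an AR(p) model X_t = c + sum_i phi_i X_{t-i} + eps_t, the
one-step-ahead conditional mean is
  E[X_{t+1} | X_t, ...] = c + sum_i phi_i X_{t+1-i}.
Substitute known values:
  E[X_{t+1} | ...] = (-0.415) * (1) + (0.435) * (-8)
                   = -3.8950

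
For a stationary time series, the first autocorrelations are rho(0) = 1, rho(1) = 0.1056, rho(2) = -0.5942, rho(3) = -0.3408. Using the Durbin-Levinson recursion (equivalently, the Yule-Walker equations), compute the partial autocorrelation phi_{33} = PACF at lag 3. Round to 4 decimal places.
\phi_{33} = -0.2830

The PACF at lag k is phi_{kk}, the last component of the solution
to the Yule-Walker system G_k phi = r_k where
  (G_k)_{ij} = rho(|i - j|), (r_k)_i = rho(i), i,j = 1..k.
Equivalently, Durbin-Levinson gives phi_{kk} iteratively:
  phi_{11} = rho(1)
  phi_{kk} = [rho(k) - sum_{j=1..k-1} phi_{k-1,j} rho(k-j)]
            / [1 - sum_{j=1..k-1} phi_{k-1,j} rho(j)],
  phi_{k,j} = phi_{k-1,j} - phi_{kk} phi_{k-1,k-j},  j = 1..k-1.
Step k = 1:
  phi_11 = rho(1) = 0.1056.
Step k = 2:
  phi_22 = [rho(2) - phi_11 rho(1)] / [1 - phi_11 rho(1)] = [-0.5942 - (0.1056)(0.1056)] / [1 - (0.1056)(0.1056)]
         = -0.60535136 / 0.98884864 = -0.612178.
  Update: phi_21 = phi_11 - phi_22 phi_11 = 0.1056 - (-0.612178)(0.1056) = 0.170246.
Step k = 3:
  phi_33 = [rho(3) - phi_21 rho(2) - phi_22 rho(1)] / [1 - phi_21 rho(1) - phi_22 rho(2)]
    numerator   = -0.3408 - (0.170246)(-0.5942) - (-0.612178)(0.1056) = -0.17499384
    denominator = 1 - (0.170246)(0.1056) - (-0.612178)(-0.5942) = 0.61826587
  phi_33 = -0.17499384 / 0.61826587 = -0.283.
Therefore phi_{33} = -0.2830.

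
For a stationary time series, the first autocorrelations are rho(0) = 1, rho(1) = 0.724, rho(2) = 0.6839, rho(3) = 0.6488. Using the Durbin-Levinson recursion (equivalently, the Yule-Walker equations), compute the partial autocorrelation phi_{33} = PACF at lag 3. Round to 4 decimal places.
\phi_{33} = 0.1820

The PACF at lag k is phi_{kk}, the last component of the solution
to the Yule-Walker system G_k phi = r_k where
  (G_k)_{ij} = rho(|i - j|), (r_k)_i = rho(i), i,j = 1..k.
Equivalently, Durbin-Levinson gives phi_{kk} iteratively:
  phi_{11} = rho(1)
  phi_{kk} = [rho(k) - sum_{j=1..k-1} phi_{k-1,j} rho(k-j)]
            / [1 - sum_{j=1..k-1} phi_{k-1,j} rho(j)],
  phi_{k,j} = phi_{k-1,j} - phi_{kk} phi_{k-1,k-j},  j = 1..k-1.
Step k = 1:
  phi_11 = rho(1) = 0.724.
Step k = 2:
  phi_22 = [rho(2) - phi_11 rho(1)] / [1 - phi_11 rho(1)] = [0.6839 - (0.724)(0.724)] / [1 - (0.724)(0.724)]
         = 0.159724 / 0.475824 = 0.335679.
  Update: phi_21 = phi_11 - phi_22 phi_11 = 0.724 - (0.335679)(0.724) = 0.480969.
Step k = 3:
  phi_33 = [rho(3) - phi_21 rho(2) - phi_22 rho(1)] / [1 - phi_21 rho(1) - phi_22 rho(2)]
    numerator   = 0.6488 - (0.480969)(0.6839) - (0.335679)(0.724) = 0.07683417
    denominator = 1 - (0.480969)(0.724) - (0.335679)(0.6839) = 0.42220805
  phi_33 = 0.07683417 / 0.42220805 = 0.182.
Therefore phi_{33} = 0.1820.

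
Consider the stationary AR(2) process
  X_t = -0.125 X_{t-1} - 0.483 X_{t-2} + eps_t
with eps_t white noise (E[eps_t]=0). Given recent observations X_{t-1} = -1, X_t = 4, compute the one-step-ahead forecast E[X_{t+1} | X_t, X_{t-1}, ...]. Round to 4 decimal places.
E[X_{t+1} \mid \mathcal F_t] = -0.0170

For an AR(p) model X_t = c + sum_i phi_i X_{t-i} + eps_t, the
one-step-ahead conditional mean is
  E[X_{t+1} | X_t, ...] = c + sum_i phi_i X_{t+1-i}.
Substitute known values:
  E[X_{t+1} | ...] = (-0.125) * (4) + (-0.483) * (-1)
                   = -0.0170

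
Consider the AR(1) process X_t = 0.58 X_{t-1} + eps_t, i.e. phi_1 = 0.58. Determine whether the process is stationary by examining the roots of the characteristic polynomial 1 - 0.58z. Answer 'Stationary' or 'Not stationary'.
\text{Stationary}

The AR(p) characteristic polynomial is P(z) = 1 - 0.58z.
Stationarity requires all roots to lie outside the unit circle, i.e. |z| > 1 for every root.
This is linear in z: 1 + (-0.58) z = 0  =>  z = -1/(-0.58) = 1.724138,  |z| = 1.724138.
Moduli of all roots: 1.7241.
All moduli strictly greater than 1? Yes.
Verdict: Stationary.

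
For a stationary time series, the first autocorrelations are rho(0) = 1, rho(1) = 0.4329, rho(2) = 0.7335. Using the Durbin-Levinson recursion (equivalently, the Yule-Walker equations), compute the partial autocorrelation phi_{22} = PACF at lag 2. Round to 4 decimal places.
\phi_{22} = 0.6720

The PACF at lag k is phi_{kk}, the last component of the solution
to the Yule-Walker system G_k phi = r_k where
  (G_k)_{ij} = rho(|i - j|), (r_k)_i = rho(i), i,j = 1..k.
Equivalently, Durbin-Levinson gives phi_{kk} iteratively:
  phi_{11} = rho(1)
  phi_{kk} = [rho(k) - sum_{j=1..k-1} phi_{k-1,j} rho(k-j)]
            / [1 - sum_{j=1..k-1} phi_{k-1,j} rho(j)],
  phi_{k,j} = phi_{k-1,j} - phi_{kk} phi_{k-1,k-j},  j = 1..k-1.
Step k = 1:
  phi_11 = rho(1) = 0.4329.
Step k = 2:
  phi_22 = [rho(2) - phi_11 rho(1)] / [1 - phi_11 rho(1)] = [0.7335 - (0.4329)(0.4329)] / [1 - (0.4329)(0.4329)]
         = 0.54609759 / 0.81259759 = 0.672.
Therefore phi_{22} = 0.6720.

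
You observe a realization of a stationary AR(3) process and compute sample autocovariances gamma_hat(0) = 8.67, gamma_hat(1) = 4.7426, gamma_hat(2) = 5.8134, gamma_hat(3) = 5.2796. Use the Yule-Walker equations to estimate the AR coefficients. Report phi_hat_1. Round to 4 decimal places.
\hat\phi_{1} = 0.1030

The Yule-Walker equations for an AR(p) process read, in matrix form,
  Gamma_p phi = r_p,   with   (Gamma_p)_{ij} = gamma(|i - j|),
                       (r_p)_i = gamma(i),   i,j = 1..p.
Substitute the sample gammas (Toeplitz matrix and right-hand side of size 3):
  Gamma_p = [[8.67, 4.7426, 5.8134], [4.7426, 8.67, 4.7426], [5.8134, 4.7426, 8.67]]
  r_p     = [4.7426, 5.8134, 5.2796]
Written out (R1..R3):
  (R1) 8.67 phi_1 + 4.7426 phi_2 + 5.8134 phi_3 = 4.7426
  (R2) 4.7426 phi_1 + 8.67 phi_2 + 4.7426 phi_3 = 5.8134
  (R3) 5.8134 phi_1 + 4.7426 phi_2 + 8.67 phi_3 = 5.2796
Gaussian elimination:
  R2 <- R2 - (4.7426/8.67) R1 = R2 - (0.547013) R1:  6.075738 phi_2 + 1.562596 phi_3 = 3.219138
  R3 <- R3 - (5.8134/8.67) R1 = R3 - (0.670519) R1:  1.562596 phi_2 + 4.772005 phi_3 = 2.099596
  R3 <- R3 - (1.562596/6.075738) R2 = R3 - (0.257186) R2:  4.370126 phi_3 = 1.271678
Back-substitution:
  phi_hat_3 = 1.271678 / 4.370126 = 0.290994
  phi_hat_2 = (3.219138 - (1.562596)(0.290994)) / 6.075738 = 0.454995
  phi_hat_1 = (4.7426 - (4.7426)(0.454995) - (5.8134)(0.290994)) / 8.67 = 0.103008
So phi_hat = [0.1030, 0.4550, 0.2910].
Therefore phi_hat_1 = 0.1030.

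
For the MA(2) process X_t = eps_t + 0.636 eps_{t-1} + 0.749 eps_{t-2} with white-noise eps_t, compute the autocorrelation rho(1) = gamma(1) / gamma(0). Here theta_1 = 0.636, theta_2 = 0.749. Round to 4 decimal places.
\rho(1) = 0.5659

For an MA(q) process with theta_0 = 1, the autocovariance is
  gamma(k) = sigma^2 * sum_{i=0..q-k} theta_i * theta_{i+k},
and rho(k) = gamma(k) / gamma(0). Sigma^2 cancels.
  numerator   = (1)*(0.636) + (0.636)*(0.749) = 1.112364.
  denominator = (1)^2 + (0.636)^2 + (0.749)^2 = 1.965497.
  rho(1) = 1.112364 / 1.965497 = 0.5659.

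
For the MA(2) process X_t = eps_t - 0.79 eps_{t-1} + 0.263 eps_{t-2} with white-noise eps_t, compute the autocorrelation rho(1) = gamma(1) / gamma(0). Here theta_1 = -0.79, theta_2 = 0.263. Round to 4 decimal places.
\rho(1) = -0.5893

For an MA(q) process with theta_0 = 1, the autocovariance is
  gamma(k) = sigma^2 * sum_{i=0..q-k} theta_i * theta_{i+k},
and rho(k) = gamma(k) / gamma(0). Sigma^2 cancels.
  numerator   = (1)*(-0.79) + (-0.79)*(0.263) = -0.99777.
  denominator = (1)^2 + (-0.79)^2 + (0.263)^2 = 1.693269.
  rho(1) = -0.99777 / 1.693269 = -0.5893.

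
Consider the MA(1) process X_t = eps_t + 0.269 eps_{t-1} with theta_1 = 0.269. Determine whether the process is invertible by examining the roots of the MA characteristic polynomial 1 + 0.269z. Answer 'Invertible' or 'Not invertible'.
\text{Invertible}

The MA(q) characteristic polynomial is P(z) = 1 + 0.269z.
Invertibility requires all roots to lie outside the unit circle, i.e. |z| > 1 for every root.
This is linear in z: 1 + (0.269) z = 0  =>  z = -1/(0.269) = -3.717472,  |z| = 3.717472.
Moduli of all roots: 3.7175.
All moduli strictly greater than 1? Yes.
Verdict: Invertible.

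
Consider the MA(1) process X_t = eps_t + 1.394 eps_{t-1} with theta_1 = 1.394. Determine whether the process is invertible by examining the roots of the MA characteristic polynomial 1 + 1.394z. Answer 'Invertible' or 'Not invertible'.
\text{Not invertible}

The MA(q) characteristic polynomial is P(z) = 1 + 1.394z.
Invertibility requires all roots to lie outside the unit circle, i.e. |z| > 1 for every root.
This is linear in z: 1 + (1.394) z = 0  =>  z = -1/(1.394) = -0.71736,  |z| = 0.71736.
Moduli of all roots: 0.7174.
All moduli strictly greater than 1? No.
Verdict: Not invertible.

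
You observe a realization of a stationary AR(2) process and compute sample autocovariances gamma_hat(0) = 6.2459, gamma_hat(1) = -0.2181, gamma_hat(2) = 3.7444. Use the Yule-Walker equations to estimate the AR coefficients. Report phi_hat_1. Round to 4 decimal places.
\hat\phi_{1} = -0.0140

The Yule-Walker equations for an AR(p) process read, in matrix form,
  Gamma_p phi = r_p,   with   (Gamma_p)_{ij} = gamma(|i - j|),
                       (r_p)_i = gamma(i),   i,j = 1..p.
Substitute the sample gammas (Toeplitz matrix and right-hand side of size 2):
  Gamma_p = [[6.2459, -0.2181], [-0.2181, 6.2459]]
  r_p     = [-0.2181, 3.7444]
Written out:
  6.2459 phi_1 - 0.2181 phi_2 = -0.2181
  -0.2181 phi_1 + 6.2459 phi_2 = 3.7444
Solve by Cramer's rule:
  det = gamma(0)^2 - gamma(1)^2 = (6.2459)^2 - (-0.2181)^2 = 39.01126681 - 0.04756761 = 38.9636992
  phi_hat_1 = [gamma(1) gamma(0) - gamma(1) gamma(2)] / det = [(-0.2181)(6.2459) - (-0.2181)(3.7444)] / 38.9636992 = -0.54557715 / 38.9636992 = -0.014
  phi_hat_2 = [gamma(0) gamma(2) - gamma(1)^2] / det = [(6.2459)(3.7444) - (-0.2181)^2] / 38.9636992 = 23.33958035 / 38.9636992 = 0.599
So phi_hat = [-0.0140, 0.5990].
Therefore phi_hat_1 = -0.0140.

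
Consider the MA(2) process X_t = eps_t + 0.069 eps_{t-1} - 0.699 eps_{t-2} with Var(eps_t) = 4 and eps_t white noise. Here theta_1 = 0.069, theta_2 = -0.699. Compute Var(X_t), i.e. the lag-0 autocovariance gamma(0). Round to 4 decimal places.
\gamma(0) = 5.9734

For an MA(q) process X_t = eps_t + sum_i theta_i eps_{t-i} with
Var(eps_t) = sigma^2, the variance is
  gamma(0) = sigma^2 * (1 + sum_i theta_i^2).
  sum_i theta_i^2 = (0.069)^2 + (-0.699)^2 = 0.004761 + 0.488601 = 0.493362.
  gamma(0) = 4 * (1 + 0.493362) = 4 * 1.493362 = 5.973448, which rounds to 5.9734.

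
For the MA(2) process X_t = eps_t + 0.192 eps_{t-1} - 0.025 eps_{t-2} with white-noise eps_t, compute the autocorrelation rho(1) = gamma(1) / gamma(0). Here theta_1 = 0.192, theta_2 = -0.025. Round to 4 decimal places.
\rho(1) = 0.1804

For an MA(q) process with theta_0 = 1, the autocovariance is
  gamma(k) = sigma^2 * sum_{i=0..q-k} theta_i * theta_{i+k},
and rho(k) = gamma(k) / gamma(0). Sigma^2 cancels.
  numerator   = (1)*(0.192) + (0.192)*(-0.025) = 0.1872.
  denominator = (1)^2 + (0.192)^2 + (-0.025)^2 = 1.037489.
  rho(1) = 0.1872 / 1.037489 = 0.1804.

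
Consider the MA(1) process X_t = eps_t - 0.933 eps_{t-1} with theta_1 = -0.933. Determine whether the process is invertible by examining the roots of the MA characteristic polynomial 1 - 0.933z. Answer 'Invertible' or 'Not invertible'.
\text{Invertible}

The MA(q) characteristic polynomial is P(z) = 1 - 0.933z.
Invertibility requires all roots to lie outside the unit circle, i.e. |z| > 1 for every root.
This is linear in z: 1 + (-0.933) z = 0  =>  z = -1/(-0.933) = 1.071811,  |z| = 1.071811.
Moduli of all roots: 1.0718.
All moduli strictly greater than 1? Yes.
Verdict: Invertible.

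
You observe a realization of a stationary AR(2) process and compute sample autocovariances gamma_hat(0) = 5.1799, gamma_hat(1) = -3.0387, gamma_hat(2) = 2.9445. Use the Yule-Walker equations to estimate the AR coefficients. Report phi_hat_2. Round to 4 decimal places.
\hat\phi_{2} = 0.3420

The Yule-Walker equations for an AR(p) process read, in matrix form,
  Gamma_p phi = r_p,   with   (Gamma_p)_{ij} = gamma(|i - j|),
                       (r_p)_i = gamma(i),   i,j = 1..p.
Substitute the sample gammas (Toeplitz matrix and right-hand side of size 2):
  Gamma_p = [[5.1799, -3.0387], [-3.0387, 5.1799]]
  r_p     = [-3.0387, 2.9445]
Written out:
  5.1799 phi_1 - 3.0387 phi_2 = -3.0387
  -3.0387 phi_1 + 5.1799 phi_2 = 2.9445
Solve by Cramer's rule:
  det = gamma(0)^2 - gamma(1)^2 = (5.1799)^2 - (-3.0387)^2 = 26.83136401 - 9.23369769 = 17.59766632
  phi_hat_1 = [gamma(1) gamma(0) - gamma(1) gamma(2)] / det = [(-3.0387)(5.1799) - (-3.0387)(2.9445)] / 17.59766632 = -6.79270998 / 17.59766632 = -0.386
  phi_hat_2 = [gamma(0) gamma(2) - gamma(1)^2] / det = [(5.1799)(2.9445) - (-3.0387)^2] / 17.59766632 = 6.01851786 / 17.59766632 = 0.342
So phi_hat = [-0.3860, 0.3420].
Therefore phi_hat_2 = 0.3420.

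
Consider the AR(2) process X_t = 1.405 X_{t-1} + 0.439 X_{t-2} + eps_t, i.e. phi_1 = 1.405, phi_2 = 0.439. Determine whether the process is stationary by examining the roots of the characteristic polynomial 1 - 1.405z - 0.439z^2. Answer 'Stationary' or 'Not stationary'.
\text{Not stationary}

The AR(p) characteristic polynomial is P(z) = 1 - 1.405z - 0.439z^2.
Stationarity requires all roots to lie outside the unit circle, i.e. |z| > 1 for every root.
Set 1 + (-1.405) z + (-0.439) z^2 = 0, i.e. a z^2 + b z + c = 0 with a = -0.439, b = -1.405, c = 1.
Discriminant D = b^2 - 4ac = (-1.405)^2 - 4*(-0.439)*1 = 1.974025 - (-1.756) = 3.730025.
D >= 0, so the roots are real: z = (-b +/- sqrt(D)) / (2a) = (1.405 +/- 1.931327) / (-0.878).
  z_1 = (1.405 + 1.931327) / (-0.878) = -3.7999,   |z_1| = 3.7999.
  z_2 = (1.405 - 1.931327) / (-0.878) = 0.5995,   |z_2| = 0.5995.
Moduli of all roots: 3.7999, 0.5995.
All moduli strictly greater than 1? No.
Verdict: Not stationary.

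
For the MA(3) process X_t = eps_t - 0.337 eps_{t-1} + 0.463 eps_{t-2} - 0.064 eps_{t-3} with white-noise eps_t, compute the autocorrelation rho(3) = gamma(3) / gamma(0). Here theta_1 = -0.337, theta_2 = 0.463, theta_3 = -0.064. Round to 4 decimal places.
\rho(3) = -0.0480

For an MA(q) process with theta_0 = 1, the autocovariance is
  gamma(k) = sigma^2 * sum_{i=0..q-k} theta_i * theta_{i+k},
and rho(k) = gamma(k) / gamma(0). Sigma^2 cancels.
  numerator   = (1)*(-0.064) = -0.064.
  denominator = (1)^2 + (-0.337)^2 + (0.463)^2 + (-0.064)^2 = 1.332034.
  rho(3) = -0.064 / 1.332034 = -0.0480.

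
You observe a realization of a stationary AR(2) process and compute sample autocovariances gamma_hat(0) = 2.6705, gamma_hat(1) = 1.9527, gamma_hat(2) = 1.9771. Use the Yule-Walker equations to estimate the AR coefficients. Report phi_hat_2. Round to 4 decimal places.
\hat\phi_{2} = 0.4420

The Yule-Walker equations for an AR(p) process read, in matrix form,
  Gamma_p phi = r_p,   with   (Gamma_p)_{ij} = gamma(|i - j|),
                       (r_p)_i = gamma(i),   i,j = 1..p.
Substitute the sample gammas (Toeplitz matrix and right-hand side of size 2):
  Gamma_p = [[2.6705, 1.9527], [1.9527, 2.6705]]
  r_p     = [1.9527, 1.9771]
Written out:
  2.6705 phi_1 + 1.9527 phi_2 = 1.9527
  1.9527 phi_1 + 2.6705 phi_2 = 1.9771
Solve by Cramer's rule:
  det = gamma(0)^2 - gamma(1)^2 = (2.6705)^2 - (1.9527)^2 = 7.13157025 - 3.81303729 = 3.31853296
  phi_hat_1 = [gamma(1) gamma(0) - gamma(1) gamma(2)] / det = [(1.9527)(2.6705) - (1.9527)(1.9771)] / 3.31853296 = 1.35400218 / 3.31853296 = 0.408
  phi_hat_2 = [gamma(0) gamma(2) - gamma(1)^2] / det = [(2.6705)(1.9771) - (1.9527)^2] / 3.31853296 = 1.46680826 / 3.31853296 = 0.442
So phi_hat = [0.4080, 0.4420].
Therefore phi_hat_2 = 0.4420.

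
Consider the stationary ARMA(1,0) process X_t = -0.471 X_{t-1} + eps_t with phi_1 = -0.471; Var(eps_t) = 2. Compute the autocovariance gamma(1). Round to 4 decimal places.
\gamma(1) = -1.2105

Multiply the model equation by X_{t-k} and take expectations. With theta_0 = psi_0 = 1 and psi_j the MA(infinity) weights, this gives
  gamma(k) - sum_i phi_i gamma(k-i) = c_k,
  c_k = sigma^2 * sum_{j=k..q} theta_j psi_{j-k}   (c_k = 0 for k > q),
using gamma(-m) = gamma(m).
Pure AR (q = 0): c_0 = sigma^2 = 2, c_k = 0 for k >= 1.
Equations for k = 0 and k = 1 (AR order 1):
  gamma(0) = phi_1 gamma(1) + c_0
  gamma(1) = phi_1 gamma(0) + c_1
Substituting the second into the first: gamma(0) (1 - phi_1^2) = c_0 + phi_1 c_1, so
  gamma(0) = c_0 / (1 - phi_1^2) = 2 / (1 - (-0.471)^2) = 2 / 0.778159 = 2.570169.
  gamma(1) = phi_1 gamma(0) = (-0.471)(2.570169) = -1.21055.
Therefore gamma(1) = -1.2105 (to 4 decimal places).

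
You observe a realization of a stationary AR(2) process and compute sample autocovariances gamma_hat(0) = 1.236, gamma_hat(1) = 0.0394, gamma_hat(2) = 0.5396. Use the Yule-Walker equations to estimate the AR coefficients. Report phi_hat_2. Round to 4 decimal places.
\hat\phi_{2} = 0.4360

The Yule-Walker equations for an AR(p) process read, in matrix form,
  Gamma_p phi = r_p,   with   (Gamma_p)_{ij} = gamma(|i - j|),
                       (r_p)_i = gamma(i),   i,j = 1..p.
Substitute the sample gammas (Toeplitz matrix and right-hand side of size 2):
  Gamma_p = [[1.236, 0.0394], [0.0394, 1.236]]
  r_p     = [0.0394, 0.5396]
Written out:
  1.236 phi_1 + 0.0394 phi_2 = 0.0394
  0.0394 phi_1 + 1.236 phi_2 = 0.5396
Solve by Cramer's rule:
  det = gamma(0)^2 - gamma(1)^2 = (1.236)^2 - (0.0394)^2 = 1.527696 - 0.00155236 = 1.52614364
  phi_hat_1 = [gamma(1) gamma(0) - gamma(1) gamma(2)] / det = [(0.0394)(1.236) - (0.0394)(0.5396)] / 1.52614364 = 0.02743816 / 1.52614364 = 0.018
  phi_hat_2 = [gamma(0) gamma(2) - gamma(1)^2] / det = [(1.236)(0.5396) - (0.0394)^2] / 1.52614364 = 0.66539324 / 1.52614364 = 0.436
So phi_hat = [0.0180, 0.4360].
Therefore phi_hat_2 = 0.4360.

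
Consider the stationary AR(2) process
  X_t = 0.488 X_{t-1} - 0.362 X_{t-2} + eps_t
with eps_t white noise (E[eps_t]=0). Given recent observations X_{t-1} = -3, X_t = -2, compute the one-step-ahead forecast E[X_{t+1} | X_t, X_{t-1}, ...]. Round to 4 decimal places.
E[X_{t+1} \mid \mathcal F_t] = 0.1100

For an AR(p) model X_t = c + sum_i phi_i X_{t-i} + eps_t, the
one-step-ahead conditional mean is
  E[X_{t+1} | X_t, ...] = c + sum_i phi_i X_{t+1-i}.
Substitute known values:
  E[X_{t+1} | ...] = (0.488) * (-2) + (-0.362) * (-3)
                   = 0.1100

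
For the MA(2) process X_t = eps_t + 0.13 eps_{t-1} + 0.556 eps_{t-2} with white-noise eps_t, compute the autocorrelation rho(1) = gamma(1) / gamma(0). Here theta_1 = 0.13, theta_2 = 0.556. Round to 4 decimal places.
\rho(1) = 0.1525

For an MA(q) process with theta_0 = 1, the autocovariance is
  gamma(k) = sigma^2 * sum_{i=0..q-k} theta_i * theta_{i+k},
and rho(k) = gamma(k) / gamma(0). Sigma^2 cancels.
  numerator   = (1)*(0.13) + (0.13)*(0.556) = 0.20228.
  denominator = (1)^2 + (0.13)^2 + (0.556)^2 = 1.326036.
  rho(1) = 0.20228 / 1.326036 = 0.1525.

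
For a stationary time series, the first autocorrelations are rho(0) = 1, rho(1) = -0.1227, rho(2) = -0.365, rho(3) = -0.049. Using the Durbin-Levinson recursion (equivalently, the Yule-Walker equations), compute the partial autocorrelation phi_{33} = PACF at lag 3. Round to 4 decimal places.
\phi_{33} = -0.1890

The PACF at lag k is phi_{kk}, the last component of the solution
to the Yule-Walker system G_k phi = r_k where
  (G_k)_{ij} = rho(|i - j|), (r_k)_i = rho(i), i,j = 1..k.
Equivalently, Durbin-Levinson gives phi_{kk} iteratively:
  phi_{11} = rho(1)
  phi_{kk} = [rho(k) - sum_{j=1..k-1} phi_{k-1,j} rho(k-j)]
            / [1 - sum_{j=1..k-1} phi_{k-1,j} rho(j)],
  phi_{k,j} = phi_{k-1,j} - phi_{kk} phi_{k-1,k-j},  j = 1..k-1.
Step k = 1:
  phi_11 = rho(1) = -0.1227.
Step k = 2:
  phi_22 = [rho(2) - phi_11 rho(1)] / [1 - phi_11 rho(1)] = [-0.365 - (-0.1227)(-0.1227)] / [1 - (-0.1227)(-0.1227)]
         = -0.38005529 / 0.98494471 = -0.385865.
  Update: phi_21 = phi_11 - phi_22 phi_11 = -0.1227 - (-0.385865)(-0.1227) = -0.170046.
Step k = 3:
  phi_33 = [rho(3) - phi_21 rho(2) - phi_22 rho(1)] / [1 - phi_21 rho(1) - phi_22 rho(2)]
    numerator   = -0.049 - (-0.170046)(-0.365) - (-0.385865)(-0.1227) = -0.15841222
    denominator = 1 - (-0.170046)(-0.1227) - (-0.385865)(-0.365) = 0.83829483
  phi_33 = -0.15841222 / 0.83829483 = -0.189.
Therefore phi_{33} = -0.1890.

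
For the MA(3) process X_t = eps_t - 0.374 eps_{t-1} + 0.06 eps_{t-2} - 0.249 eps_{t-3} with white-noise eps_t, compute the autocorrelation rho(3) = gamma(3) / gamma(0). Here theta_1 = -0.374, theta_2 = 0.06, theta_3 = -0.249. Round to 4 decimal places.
\rho(3) = -0.2066

For an MA(q) process with theta_0 = 1, the autocovariance is
  gamma(k) = sigma^2 * sum_{i=0..q-k} theta_i * theta_{i+k},
and rho(k) = gamma(k) / gamma(0). Sigma^2 cancels.
  numerator   = (1)*(-0.249) = -0.249.
  denominator = (1)^2 + (-0.374)^2 + (0.06)^2 + (-0.249)^2 = 1.205477.
  rho(3) = -0.249 / 1.205477 = -0.2066.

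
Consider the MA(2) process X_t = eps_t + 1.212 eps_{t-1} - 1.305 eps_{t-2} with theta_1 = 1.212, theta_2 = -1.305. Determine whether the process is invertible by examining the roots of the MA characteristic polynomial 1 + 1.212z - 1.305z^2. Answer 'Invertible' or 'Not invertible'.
\text{Not invertible}

The MA(q) characteristic polynomial is P(z) = 1 + 1.212z - 1.305z^2.
Invertibility requires all roots to lie outside the unit circle, i.e. |z| > 1 for every root.
Set 1 + (1.212) z + (-1.305) z^2 = 0, i.e. a z^2 + b z + c = 0 with a = -1.305, b = 1.212, c = 1.
Discriminant D = b^2 - 4ac = (1.212)^2 - 4*(-1.305)*1 = 1.468944 - (-5.22) = 6.688944.
D >= 0, so the roots are real: z = (-b +/- sqrt(D)) / (2a) = (-1.212 +/- 2.586299) / (-2.61).
  z_1 = (-1.212 + 2.586299) / (-2.61) = -0.5266,   |z_1| = 0.5266.
  z_2 = (-1.212 - 2.586299) / (-2.61) = 1.4553,   |z_2| = 1.4553.
Moduli of all roots: 0.5266, 1.4553.
All moduli strictly greater than 1? No.
Verdict: Not invertible.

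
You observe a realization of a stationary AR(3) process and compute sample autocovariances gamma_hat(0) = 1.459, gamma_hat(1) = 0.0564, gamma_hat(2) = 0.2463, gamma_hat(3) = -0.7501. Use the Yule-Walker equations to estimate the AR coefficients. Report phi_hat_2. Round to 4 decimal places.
\hat\phi_{2} = 0.1850

The Yule-Walker equations for an AR(p) process read, in matrix form,
  Gamma_p phi = r_p,   with   (Gamma_p)_{ij} = gamma(|i - j|),
                       (r_p)_i = gamma(i),   i,j = 1..p.
Substitute the sample gammas (Toeplitz matrix and right-hand side of size 3):
  Gamma_p = [[1.459, 0.0564, 0.2463], [0.0564, 1.459, 0.0564], [0.2463, 0.0564, 1.459]]
  r_p     = [0.0564, 0.2463, -0.7501]
Written out (R1..R3):
  (R1) 1.459 phi_1 + 0.0564 phi_2 + 0.2463 phi_3 = 0.0564
  (R2) 0.0564 phi_1 + 1.459 phi_2 + 0.0564 phi_3 = 0.2463
  (R3) 0.2463 phi_1 + 0.0564 phi_2 + 1.459 phi_3 = -0.7501
Gaussian elimination:
  R2 <- R2 - (0.0564/1.459) R1 = R2 - (0.038657) R1:  1.45682 phi_2 + 0.046879 phi_3 = 0.24412
  R3 <- R3 - (0.2463/1.459) R1 = R3 - (0.168814) R1:  0.046879 phi_2 + 1.417421 phi_3 = -0.759621
  R3 <- R3 - (0.046879/1.45682) R2 = R3 - (0.032179) R2:  1.415913 phi_3 = -0.767477
Back-substitution:
  phi_hat_3 = -0.767477 / 1.415913 = -0.542037
  phi_hat_2 = (0.24412 - (0.046879)(-0.542037)) / 1.45682 = 0.185012
  phi_hat_1 = (0.0564 - (0.0564)(0.185012) - (0.2463)(-0.542037)) / 1.459 = 0.123008
So phi_hat = [0.1230, 0.1850, -0.5420].
Therefore phi_hat_2 = 0.1850.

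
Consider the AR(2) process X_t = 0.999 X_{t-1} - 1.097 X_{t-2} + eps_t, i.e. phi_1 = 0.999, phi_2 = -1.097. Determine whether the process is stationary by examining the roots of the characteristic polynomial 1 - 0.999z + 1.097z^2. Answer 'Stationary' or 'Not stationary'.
\text{Not stationary}

The AR(p) characteristic polynomial is P(z) = 1 - 0.999z + 1.097z^2.
Stationarity requires all roots to lie outside the unit circle, i.e. |z| > 1 for every root.
Set 1 + (-0.999) z + (1.097) z^2 = 0, i.e. a z^2 + b z + c = 0 with a = 1.097, b = -0.999, c = 1.
Discriminant D = b^2 - 4ac = (-0.999)^2 - 4*(1.097)*1 = 0.998001 - (4.388) = -3.389999.
D < 0, so the roots are the complex-conjugate pair z = (-b +/- i sqrt(-D)) / (2a) = 0.4553 +/- 0.8392i.
For a conjugate pair |z|^2 = z * conj(z) = (product of roots) = c/a = 1/(1.097) = 0.911577, so |z| = sqrt(0.911577) = 0.9548 for both roots.
Moduli of all roots: 0.9548, 0.9548.
All moduli strictly greater than 1? No.
Verdict: Not stationary.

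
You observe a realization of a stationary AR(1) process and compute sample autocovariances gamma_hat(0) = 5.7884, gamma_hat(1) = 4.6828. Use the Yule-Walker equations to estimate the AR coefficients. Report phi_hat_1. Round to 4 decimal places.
\hat\phi_{1} = 0.8090

The Yule-Walker equations for an AR(p) process read, in matrix form,
  Gamma_p phi = r_p,   with   (Gamma_p)_{ij} = gamma(|i - j|),
                       (r_p)_i = gamma(i),   i,j = 1..p.
Substitute the sample gammas (Toeplitz matrix and right-hand side of size 1):
  Gamma_p = [[5.7884]]
  r_p     = [4.6828]
With p = 1 this is the single equation gamma(0) phi_1 = gamma(1):
  phi_hat_1 = gamma(1) / gamma(0) = 4.6828 / 5.7884 = 0.8090.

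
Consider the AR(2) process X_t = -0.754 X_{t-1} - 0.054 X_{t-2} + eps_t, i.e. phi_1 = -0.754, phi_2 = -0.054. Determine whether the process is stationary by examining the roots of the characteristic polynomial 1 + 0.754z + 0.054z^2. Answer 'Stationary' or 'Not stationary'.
\text{Stationary}

The AR(p) characteristic polynomial is P(z) = 1 + 0.754z + 0.054z^2.
Stationarity requires all roots to lie outside the unit circle, i.e. |z| > 1 for every root.
Set 1 + (0.754) z + (0.054) z^2 = 0, i.e. a z^2 + b z + c = 0 with a = 0.054, b = 0.754, c = 1.
Discriminant D = b^2 - 4ac = (0.754)^2 - 4*(0.054)*1 = 0.568516 - (0.216) = 0.352516.
D >= 0, so the roots are real: z = (-b +/- sqrt(D)) / (2a) = (-0.754 +/- 0.593731) / (0.108).
  z_1 = (-0.754 + 0.593731) / (0.108) = -1.484,   |z_1| = 1.484.
  z_2 = (-0.754 - 0.593731) / (0.108) = -12.479,   |z_2| = 12.479.
Moduli of all roots: 1.4840, 12.4790.
All moduli strictly greater than 1? Yes.
Verdict: Stationary.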